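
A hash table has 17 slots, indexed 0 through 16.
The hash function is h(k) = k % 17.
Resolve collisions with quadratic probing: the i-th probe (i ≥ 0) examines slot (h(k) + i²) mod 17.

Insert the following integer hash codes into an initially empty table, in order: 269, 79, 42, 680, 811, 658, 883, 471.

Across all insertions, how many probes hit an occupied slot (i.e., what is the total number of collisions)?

Insert 269: h=14, slot 14 empty -> index 14.
Insert 79: h=11, slot 11 empty -> index 11.
Insert 42: h=8, slot 8 empty -> index 8.
Insert 680: h=0, slot 0 empty -> index 0.
Insert 811: h=12, slot 12 empty -> index 12.
Insert 658: h=12, slot 12 occupied -> index 13.
Insert 883: h=16, slot 16 empty -> index 16.
Insert 471: h=12, slots 12,13,16 occupied -> index 4.
Table: [680, ∅, ∅, ∅, 471, ∅, ∅, ∅, 42, ∅, ∅, 79, 811, 658, 269, ∅, 883]

4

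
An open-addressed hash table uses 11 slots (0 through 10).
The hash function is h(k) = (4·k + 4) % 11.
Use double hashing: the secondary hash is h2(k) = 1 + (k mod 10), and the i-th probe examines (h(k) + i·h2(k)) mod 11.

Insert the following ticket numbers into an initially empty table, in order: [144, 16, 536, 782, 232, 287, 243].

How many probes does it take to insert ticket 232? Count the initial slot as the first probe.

Insert 144: h=8, slot 8 empty → index 8.
Insert 16: h=2, slot 2 empty → index 2.
Insert 536: h=3, slot 3 empty → index 3.
Insert 782: h=8, h2=3, slot 8 occupied → index 0.
Insert 232: h=8, h2=3, slots 8,0,3 occupied → index 6.
Insert 287: h=8, h2=8, slot 8 occupied → index 5.
Insert 243: h=8, h2=4, slot 8 occupied → index 1.
Table: [782, 243, 16, 536, -, 287, 232, -, 144, -, -]

4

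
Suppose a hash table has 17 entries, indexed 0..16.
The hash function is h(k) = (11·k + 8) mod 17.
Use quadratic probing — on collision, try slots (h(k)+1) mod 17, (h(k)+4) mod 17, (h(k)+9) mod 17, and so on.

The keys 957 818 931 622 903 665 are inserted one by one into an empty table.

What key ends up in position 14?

903

957 hashes to 12; slot 12 is free -> place at 12.
818 hashes to 13; slot 13 is free -> place at 13.
931 hashes to 15; slot 15 is free -> place at 15.
622 hashes to 16; slot 16 is free -> place at 16.
903 hashes to 13; 13 taken -> place at 14.
665 hashes to 13; 13,14 taken -> place at 0.
Table: [665, ., ., ., ., ., ., ., ., ., ., ., 957, 818, 903, 931, 622]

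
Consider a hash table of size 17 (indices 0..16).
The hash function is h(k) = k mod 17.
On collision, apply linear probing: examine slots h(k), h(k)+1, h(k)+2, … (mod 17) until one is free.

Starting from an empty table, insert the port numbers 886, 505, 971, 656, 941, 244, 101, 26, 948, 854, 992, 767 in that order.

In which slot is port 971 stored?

3

886: h=2 -> slot 2
505: h=12 -> slot 12
971: h=2, probe 2,3 -> slot 3
656: h=10 -> slot 10
941: h=6 -> slot 6
244: h=6, probe 6,7 -> slot 7
101: h=16 -> slot 16
26: h=9 -> slot 9
948: h=13 -> slot 13
854: h=4 -> slot 4
992: h=6, probe 6,7,8 -> slot 8
767: h=2, probe 2,3,4,5 -> slot 5
Table: [., ., 886, 971, 854, 767, 941, 244, 992, 26, 656, ., 505, 948, ., ., 101]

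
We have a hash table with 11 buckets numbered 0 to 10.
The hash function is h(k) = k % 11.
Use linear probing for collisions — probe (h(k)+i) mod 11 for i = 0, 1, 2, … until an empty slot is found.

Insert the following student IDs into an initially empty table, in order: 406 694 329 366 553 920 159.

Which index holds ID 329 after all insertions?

0

Insert 406: h=10, slot 10 empty -> index 10.
Insert 694: h=1, slot 1 empty -> index 1.
Insert 329: h=10, slot 10 occupied -> index 0.
Insert 366: h=3, slot 3 empty -> index 3.
Insert 553: h=3, slot 3 occupied -> index 4.
Insert 920: h=7, slot 7 empty -> index 7.
Insert 159: h=5, slot 5 empty -> index 5.
Table: [329, 694, ., 366, 553, 159, ., 920, ., ., 406]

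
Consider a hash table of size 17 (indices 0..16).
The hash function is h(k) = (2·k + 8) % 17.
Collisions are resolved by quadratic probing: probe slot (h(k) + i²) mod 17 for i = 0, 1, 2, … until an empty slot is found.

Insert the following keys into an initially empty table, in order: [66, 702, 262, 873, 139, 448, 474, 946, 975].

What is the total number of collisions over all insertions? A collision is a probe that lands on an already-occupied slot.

66 hashes to 4; slot 4 is free → place at 4.
702 hashes to 1; slot 1 is free → place at 1.
262 hashes to 5; slot 5 is free → place at 5.
873 hashes to 3; slot 3 is free → place at 3.
139 hashes to 14; slot 14 is free → place at 14.
448 hashes to 3; 3,4 taken → place at 7.
474 hashes to 4; 4,5 taken → place at 8.
946 hashes to 13; slot 13 is free → place at 13.
975 hashes to 3; 3,4,7 taken → place at 12.
Table: [—, 702, —, 873, 66, 262, —, 448, 474, —, —, —, 975, 946, 139, —, —]

7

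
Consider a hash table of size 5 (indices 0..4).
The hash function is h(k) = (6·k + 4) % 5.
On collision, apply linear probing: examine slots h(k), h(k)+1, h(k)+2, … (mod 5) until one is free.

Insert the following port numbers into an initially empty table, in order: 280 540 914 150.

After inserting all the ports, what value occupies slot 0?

540

280 hashes to 4; slot 4 is free → place at 4.
540 hashes to 4; 4 taken → place at 0.
914 hashes to 3; slot 3 is free → place at 3.
150 hashes to 4; 4,0 taken → place at 1.
Table: [540, 150, —, 914, 280]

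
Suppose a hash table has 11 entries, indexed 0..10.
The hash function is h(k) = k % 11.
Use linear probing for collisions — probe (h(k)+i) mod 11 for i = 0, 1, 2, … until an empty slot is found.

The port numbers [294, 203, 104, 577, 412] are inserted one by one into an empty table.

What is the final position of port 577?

294: h=8 => slot 8
203: h=5 => slot 5
104: h=5, probe 5,6 => slot 6
577: h=5, probe 5,6,7 => slot 7
412: h=5, probe 5,6,7,8,9 => slot 9
Table: [., ., ., ., ., 203, 104, 577, 294, 412, .]

7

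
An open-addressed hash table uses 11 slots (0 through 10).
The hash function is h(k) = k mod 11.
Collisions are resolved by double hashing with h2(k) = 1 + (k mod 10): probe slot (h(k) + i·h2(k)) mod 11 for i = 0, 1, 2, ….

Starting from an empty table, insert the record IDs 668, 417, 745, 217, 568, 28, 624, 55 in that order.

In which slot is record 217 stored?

Insert 668: h=8, slot 8 empty => index 8.
Insert 417: h=10, slot 10 empty => index 10.
Insert 745: h=8, h2=6, slot 8 occupied => index 3.
Insert 217: h=8, h2=8, slot 8 occupied => index 5.
Insert 568: h=7, slot 7 empty => index 7.
Insert 28: h=6, slot 6 empty => index 6.
Insert 624: h=8, h2=5, slot 8 occupied => index 2.
Insert 55: h=0, slot 0 empty => index 0.
Table: [55, _, 624, 745, _, 217, 28, 568, 668, _, 417]

5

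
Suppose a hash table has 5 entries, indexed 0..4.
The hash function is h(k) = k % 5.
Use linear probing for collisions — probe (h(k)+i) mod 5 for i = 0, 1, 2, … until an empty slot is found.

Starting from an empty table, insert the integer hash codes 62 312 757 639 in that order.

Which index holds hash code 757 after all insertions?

62 hashes to 2; slot 2 is free → place at 2.
312 hashes to 2; 2 taken → place at 3.
757 hashes to 2; 2,3 taken → place at 4.
639 hashes to 4; 4 taken → place at 0.
Table: [639, -, 62, 312, 757]

4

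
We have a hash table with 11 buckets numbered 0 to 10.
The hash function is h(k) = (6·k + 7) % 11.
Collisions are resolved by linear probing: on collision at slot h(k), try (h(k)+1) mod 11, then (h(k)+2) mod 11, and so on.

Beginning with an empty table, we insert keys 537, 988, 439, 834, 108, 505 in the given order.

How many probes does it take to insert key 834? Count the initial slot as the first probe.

3

537 hashes to 6; slot 6 is free → place at 6.
988 hashes to 6; 6 taken → place at 7.
439 hashes to 1; slot 1 is free → place at 1.
834 hashes to 6; 6,7 taken → place at 8.
108 hashes to 6; 6,7,8 taken → place at 9.
505 hashes to 1; 1 taken → place at 2.
Table: [—, 439, 505, —, —, —, 537, 988, 834, 108, —]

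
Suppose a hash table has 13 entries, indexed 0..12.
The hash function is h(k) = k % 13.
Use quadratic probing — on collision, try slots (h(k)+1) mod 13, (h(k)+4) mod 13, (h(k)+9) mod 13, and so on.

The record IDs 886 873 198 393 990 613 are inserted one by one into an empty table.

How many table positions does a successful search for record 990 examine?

886 hashes to 2; slot 2 is free → place at 2.
873 hashes to 2; 2 taken → place at 3.
198 hashes to 3; 3 taken → place at 4.
393 hashes to 3; 3,4 taken → place at 7.
990 hashes to 2; 2,3 taken → place at 6.
613 hashes to 2; 2,3,6 taken → place at 11.
Table: [∅, ∅, 886, 873, 198, ∅, 990, 393, ∅, ∅, ∅, 613, ∅]
Lookup 990: h=2, probe 2,3,6 → found at 6.

3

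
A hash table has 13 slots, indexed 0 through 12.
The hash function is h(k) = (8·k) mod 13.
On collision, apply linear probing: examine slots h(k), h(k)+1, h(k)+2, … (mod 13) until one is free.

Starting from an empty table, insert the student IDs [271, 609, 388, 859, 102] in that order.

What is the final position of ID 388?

271 hashes to 10; slot 10 is free -> place at 10.
609 hashes to 10; 10 taken -> place at 11.
388 hashes to 10; 10,11 taken -> place at 12.
859 hashes to 8; slot 8 is free -> place at 8.
102 hashes to 10; 10,11,12 taken -> place at 0.
Table: [102, ∅, ∅, ∅, ∅, ∅, ∅, ∅, 859, ∅, 271, 609, 388]

12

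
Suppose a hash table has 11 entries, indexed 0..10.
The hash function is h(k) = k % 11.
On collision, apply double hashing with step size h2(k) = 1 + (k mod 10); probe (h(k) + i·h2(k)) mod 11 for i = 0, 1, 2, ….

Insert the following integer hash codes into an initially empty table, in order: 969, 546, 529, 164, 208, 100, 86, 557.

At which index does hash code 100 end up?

2

969 hashes to 1; slot 1 is free -> place at 1.
546 hashes to 7; slot 7 is free -> place at 7.
529 hashes to 1, h2=10; 1 taken -> place at 0.
164 hashes to 10; slot 10 is free -> place at 10.
208 hashes to 10, h2=9; 10 taken -> place at 8.
100 hashes to 1, h2=1; 1 taken -> place at 2.
86 hashes to 9; slot 9 is free -> place at 9.
557 hashes to 7, h2=8; 7 taken -> place at 4.
Table: [529, 969, 100, ∅, 557, ∅, ∅, 546, 208, 86, 164]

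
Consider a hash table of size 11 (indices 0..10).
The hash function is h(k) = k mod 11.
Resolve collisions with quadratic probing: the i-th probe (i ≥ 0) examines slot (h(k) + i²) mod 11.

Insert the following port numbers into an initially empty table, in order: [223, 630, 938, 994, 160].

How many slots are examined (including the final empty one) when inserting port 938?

3

223: h=3 -> slot 3
630: h=3, probe 3,4 -> slot 4
938: h=3, probe 3,4,7 -> slot 7
994: h=4, probe 4,5 -> slot 5
160: h=6 -> slot 6
Table: [., ., ., 223, 630, 994, 160, 938, ., ., .]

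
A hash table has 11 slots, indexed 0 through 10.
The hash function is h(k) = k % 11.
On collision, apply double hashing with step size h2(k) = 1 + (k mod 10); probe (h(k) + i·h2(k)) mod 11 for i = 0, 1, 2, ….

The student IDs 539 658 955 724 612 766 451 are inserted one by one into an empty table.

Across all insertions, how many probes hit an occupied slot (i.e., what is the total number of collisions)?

5

539: h=0 → slot 0
658: h=9 → slot 9
955: h=9, h2=6, probe 9,4 → slot 4
724: h=9, h2=5, probe 9,3 → slot 3
612: h=7 → slot 7
766: h=7, h2=7, probe 7,3,10 → slot 10
451: h=0, h2=2, probe 0,2 → slot 2
Table: [539, -, 451, 724, 955, -, -, 612, -, 658, 766]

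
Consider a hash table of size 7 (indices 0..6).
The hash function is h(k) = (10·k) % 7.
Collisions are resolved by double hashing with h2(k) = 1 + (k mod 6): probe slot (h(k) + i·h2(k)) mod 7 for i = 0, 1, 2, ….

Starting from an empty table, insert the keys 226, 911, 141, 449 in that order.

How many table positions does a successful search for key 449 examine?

2

226 hashes to 6; slot 6 is free => place at 6.
911 hashes to 3; slot 3 is free => place at 3.
141 hashes to 3, h2=4; 3 taken => place at 0.
449 hashes to 3, h2=6; 3 taken => place at 2.
Table: [141, -, 449, 911, -, -, 226]
Lookup 449: h=3, h2=6, probe 3,2 → found at 2.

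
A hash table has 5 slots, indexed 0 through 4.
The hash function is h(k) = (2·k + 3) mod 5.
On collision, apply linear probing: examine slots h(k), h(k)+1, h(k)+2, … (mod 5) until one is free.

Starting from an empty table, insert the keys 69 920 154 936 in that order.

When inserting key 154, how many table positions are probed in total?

2

Insert 69: h=1, slot 1 empty -> index 1.
Insert 920: h=3, slot 3 empty -> index 3.
Insert 154: h=1, slot 1 occupied -> index 2.
Insert 936: h=0, slot 0 empty -> index 0.
Table: [936, 69, 154, 920, _]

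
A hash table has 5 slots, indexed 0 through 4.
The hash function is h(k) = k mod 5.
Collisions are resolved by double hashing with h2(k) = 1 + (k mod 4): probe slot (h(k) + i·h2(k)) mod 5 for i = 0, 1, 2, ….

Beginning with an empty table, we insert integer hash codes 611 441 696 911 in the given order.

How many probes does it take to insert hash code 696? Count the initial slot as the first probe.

611: h=1 -> slot 1
441: h=1, h2=2, probe 1,3 -> slot 3
696: h=1, h2=1, probe 1,2 -> slot 2
911: h=1, h2=4, probe 1,0 -> slot 0
Table: [911, 611, 696, 441, ∅]

2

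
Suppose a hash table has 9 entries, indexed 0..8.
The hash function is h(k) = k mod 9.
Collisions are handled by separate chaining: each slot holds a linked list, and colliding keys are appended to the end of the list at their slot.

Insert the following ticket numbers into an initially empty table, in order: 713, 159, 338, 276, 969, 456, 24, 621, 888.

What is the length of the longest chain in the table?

6

713 -> bucket 2
159 -> bucket 6
338 -> bucket 5
276 -> bucket 6 (collision)
969 -> bucket 6 (collision)
456 -> bucket 6 (collision)
24 -> bucket 6 (collision)
621 -> bucket 0
888 -> bucket 6 (collision)
Final buckets:
0: 621
1: ∅
2: 713
3: ∅
4: ∅
5: 338
6: 159 -> 276 -> 969 -> 456 -> 24 -> 888
7: ∅
8: ∅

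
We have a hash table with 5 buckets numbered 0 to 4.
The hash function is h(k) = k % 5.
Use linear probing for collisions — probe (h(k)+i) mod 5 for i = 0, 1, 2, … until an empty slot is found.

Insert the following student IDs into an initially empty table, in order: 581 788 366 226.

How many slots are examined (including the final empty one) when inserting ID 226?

4

Insert 581: h=1, slot 1 empty => index 1.
Insert 788: h=3, slot 3 empty => index 3.
Insert 366: h=1, slot 1 occupied => index 2.
Insert 226: h=1, slots 1,2,3 occupied => index 4.
Table: [-, 581, 366, 788, 226]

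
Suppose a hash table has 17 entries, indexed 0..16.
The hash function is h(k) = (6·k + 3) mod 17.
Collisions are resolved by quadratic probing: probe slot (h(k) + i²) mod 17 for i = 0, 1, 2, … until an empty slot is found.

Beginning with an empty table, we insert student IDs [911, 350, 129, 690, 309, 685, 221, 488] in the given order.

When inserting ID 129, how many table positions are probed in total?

911 hashes to 12; slot 12 is free -> place at 12.
350 hashes to 12; 12 taken -> place at 13.
129 hashes to 12; 12,13 taken -> place at 16.
690 hashes to 12; 12,13,16 taken -> place at 4.
309 hashes to 4; 4 taken -> place at 5.
685 hashes to 16; 16 taken -> place at 0.
221 hashes to 3; slot 3 is free -> place at 3.
488 hashes to 7; slot 7 is free -> place at 7.
Table: [685, -, -, 221, 690, 309, -, 488, -, -, -, -, 911, 350, -, -, 129]

3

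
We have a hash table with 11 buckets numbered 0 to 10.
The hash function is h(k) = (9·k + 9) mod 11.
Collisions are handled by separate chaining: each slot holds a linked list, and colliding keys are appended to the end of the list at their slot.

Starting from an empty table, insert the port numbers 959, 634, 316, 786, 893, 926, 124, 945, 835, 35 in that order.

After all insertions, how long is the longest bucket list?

4

959 → bucket 5
634 → bucket 6
316 → bucket 4
786 → bucket 10
893 → bucket 5 (collision)
926 → bucket 5 (collision)
124 → bucket 3
945 → bucket 0
835 → bucket 0 (collision)
35 → bucket 5 (collision)
Final buckets:
0: 945 -> 835
1: -
2: -
3: 124
4: 316
5: 959 -> 893 -> 926 -> 35
6: 634
7: -
8: -
9: -
10: 786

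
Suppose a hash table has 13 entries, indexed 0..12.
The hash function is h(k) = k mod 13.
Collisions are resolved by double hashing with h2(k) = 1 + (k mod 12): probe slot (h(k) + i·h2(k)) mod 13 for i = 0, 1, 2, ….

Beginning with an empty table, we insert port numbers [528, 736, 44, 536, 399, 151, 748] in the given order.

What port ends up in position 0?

528 hashes to 8; slot 8 is free => place at 8.
736 hashes to 8, h2=5; 8 taken => place at 0.
44 hashes to 5; slot 5 is free => place at 5.
536 hashes to 3; slot 3 is free => place at 3.
399 hashes to 9; slot 9 is free => place at 9.
151 hashes to 8, h2=8; 8,3 taken => place at 11.
748 hashes to 7; slot 7 is free => place at 7.
Table: [736, ∅, ∅, 536, ∅, 44, ∅, 748, 528, 399, ∅, 151, ∅]

736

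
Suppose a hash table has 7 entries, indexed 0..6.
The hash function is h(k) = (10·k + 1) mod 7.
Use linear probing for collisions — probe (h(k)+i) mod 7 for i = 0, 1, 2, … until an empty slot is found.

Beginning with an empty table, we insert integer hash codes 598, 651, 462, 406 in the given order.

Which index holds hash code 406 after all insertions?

598: h=3 -> slot 3
651: h=1 -> slot 1
462: h=1, probe 1,2 -> slot 2
406: h=1, probe 1,2,3,4 -> slot 4
Table: [—, 651, 462, 598, 406, —, —]

4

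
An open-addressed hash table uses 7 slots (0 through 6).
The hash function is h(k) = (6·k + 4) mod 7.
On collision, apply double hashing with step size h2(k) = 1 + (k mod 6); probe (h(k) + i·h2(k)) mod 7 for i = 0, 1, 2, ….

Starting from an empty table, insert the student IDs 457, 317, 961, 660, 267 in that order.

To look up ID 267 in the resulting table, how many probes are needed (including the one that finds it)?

2

Insert 457: h=2, slot 2 empty => index 2.
Insert 317: h=2, h2=6, slot 2 occupied => index 1.
Insert 961: h=2, h2=2, slot 2 occupied => index 4.
Insert 660: h=2, h2=1, slot 2 occupied => index 3.
Insert 267: h=3, h2=4, slot 3 occupied => index 0.
Table: [267, 317, 457, 660, 961, -, -]
Lookup 267: h=3, h2=4, probe 3,0 → found at 0.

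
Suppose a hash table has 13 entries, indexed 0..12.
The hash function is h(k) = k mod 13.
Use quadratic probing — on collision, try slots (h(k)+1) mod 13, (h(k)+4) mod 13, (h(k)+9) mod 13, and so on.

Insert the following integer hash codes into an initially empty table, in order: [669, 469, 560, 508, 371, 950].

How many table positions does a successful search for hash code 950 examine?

Insert 669: h=6, slot 6 empty → index 6.
Insert 469: h=1, slot 1 empty → index 1.
Insert 560: h=1, slot 1 occupied → index 2.
Insert 508: h=1, slots 1,2 occupied → index 5.
Insert 371: h=7, slot 7 empty → index 7.
Insert 950: h=1, slots 1,2,5 occupied → index 10.
Table: [., 469, 560, ., ., 508, 669, 371, ., ., 950, ., .]
Lookup 950: h=1, probe 1,2,5,10 → found at 10.

4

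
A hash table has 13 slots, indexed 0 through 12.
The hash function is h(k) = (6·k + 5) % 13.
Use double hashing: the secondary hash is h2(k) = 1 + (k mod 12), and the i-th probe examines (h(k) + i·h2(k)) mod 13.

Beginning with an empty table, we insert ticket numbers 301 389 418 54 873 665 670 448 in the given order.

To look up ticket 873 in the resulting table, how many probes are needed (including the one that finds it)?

2

301 hashes to 4; slot 4 is free -> place at 4.
389 hashes to 12; slot 12 is free -> place at 12.
418 hashes to 4, h2=11; 4 taken -> place at 2.
54 hashes to 4, h2=7; 4 taken -> place at 11.
873 hashes to 4, h2=10; 4 taken -> place at 1.
665 hashes to 4, h2=6; 4 taken -> place at 10.
670 hashes to 8; slot 8 is free -> place at 8.
448 hashes to 2, h2=5; 2 taken -> place at 7.
Table: [—, 873, 418, —, 301, —, —, 448, 670, —, 665, 54, 389]
Lookup 873: h=4, h2=10, probe 4,1 → found at 1.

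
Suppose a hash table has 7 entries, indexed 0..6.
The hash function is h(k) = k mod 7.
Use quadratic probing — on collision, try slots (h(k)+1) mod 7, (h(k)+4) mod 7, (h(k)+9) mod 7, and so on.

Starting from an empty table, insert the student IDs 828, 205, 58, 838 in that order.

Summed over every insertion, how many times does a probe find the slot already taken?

Insert 828: h=2, slot 2 empty → index 2.
Insert 205: h=2, slot 2 occupied → index 3.
Insert 58: h=2, slots 2,3 occupied → index 6.
Insert 838: h=5, slot 5 empty → index 5.
Table: [∅, ∅, 828, 205, ∅, 838, 58]

3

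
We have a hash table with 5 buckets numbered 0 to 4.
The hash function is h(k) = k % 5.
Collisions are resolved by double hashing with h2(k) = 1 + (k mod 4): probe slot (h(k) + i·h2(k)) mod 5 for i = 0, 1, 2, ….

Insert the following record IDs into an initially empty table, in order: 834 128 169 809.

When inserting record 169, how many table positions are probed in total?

2

834 hashes to 4; slot 4 is free -> place at 4.
128 hashes to 3; slot 3 is free -> place at 3.
169 hashes to 4, h2=2; 4 taken -> place at 1.
809 hashes to 4, h2=2; 4,1,3 taken -> place at 0.
Table: [809, 169, -, 128, 834]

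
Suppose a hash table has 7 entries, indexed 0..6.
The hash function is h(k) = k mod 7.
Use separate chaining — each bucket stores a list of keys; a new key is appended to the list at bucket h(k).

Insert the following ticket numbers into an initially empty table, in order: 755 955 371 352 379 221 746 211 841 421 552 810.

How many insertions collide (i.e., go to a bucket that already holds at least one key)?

5

Insert 755: h=6, bucket 6 empty -> new chain.
Insert 955: h=3, bucket 3 empty -> new chain.
Insert 371: h=0, bucket 0 empty -> new chain.
Insert 352: h=2, bucket 2 empty -> new chain.
Insert 379: h=1, bucket 1 empty -> new chain.
Insert 221: h=4, bucket 4 empty -> new chain.
Insert 746: h=4, bucket 4 nonempty -> append to chain.
Insert 211: h=1, bucket 1 nonempty -> append to chain.
Insert 841: h=1, bucket 1 nonempty -> append to chain.
Insert 421: h=1, bucket 1 nonempty -> append to chain.
Insert 552: h=6, bucket 6 nonempty -> append to chain.
Insert 810: h=5, bucket 5 empty -> new chain.
Final buckets:
0: 371
1: 379 -> 211 -> 841 -> 421
2: 352
3: 955
4: 221 -> 746
5: 810
6: 755 -> 552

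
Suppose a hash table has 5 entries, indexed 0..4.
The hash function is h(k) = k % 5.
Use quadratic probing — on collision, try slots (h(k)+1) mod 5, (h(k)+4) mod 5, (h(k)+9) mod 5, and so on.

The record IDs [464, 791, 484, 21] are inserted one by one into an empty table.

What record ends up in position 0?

464: h=4 → slot 4
791: h=1 → slot 1
484: h=4, probe 4,0 → slot 0
21: h=1, probe 1,2 → slot 2
Table: [484, 791, 21, _, 464]

484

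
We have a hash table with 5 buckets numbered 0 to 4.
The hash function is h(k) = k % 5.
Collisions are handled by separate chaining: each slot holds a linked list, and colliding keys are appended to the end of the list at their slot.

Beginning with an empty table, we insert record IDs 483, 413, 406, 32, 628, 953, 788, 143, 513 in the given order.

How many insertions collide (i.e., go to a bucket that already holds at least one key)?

6

Insert 483: h=3, bucket 3 empty → new chain.
Insert 413: h=3, bucket 3 nonempty → append to chain.
Insert 406: h=1, bucket 1 empty → new chain.
Insert 32: h=2, bucket 2 empty → new chain.
Insert 628: h=3, bucket 3 nonempty → append to chain.
Insert 953: h=3, bucket 3 nonempty → append to chain.
Insert 788: h=3, bucket 3 nonempty → append to chain.
Insert 143: h=3, bucket 3 nonempty → append to chain.
Insert 513: h=3, bucket 3 nonempty → append to chain.
Final buckets:
0: .
1: 406
2: 32
3: 483 -> 413 -> 628 -> 953 -> 788 -> 143 -> 513
4: .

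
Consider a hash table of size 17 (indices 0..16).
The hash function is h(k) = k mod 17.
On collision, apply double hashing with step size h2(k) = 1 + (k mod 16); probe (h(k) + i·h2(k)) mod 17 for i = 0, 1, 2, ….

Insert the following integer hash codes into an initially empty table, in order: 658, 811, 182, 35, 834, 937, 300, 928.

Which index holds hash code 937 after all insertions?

658 hashes to 12; slot 12 is free => place at 12.
811 hashes to 12, h2=12; 12 taken => place at 7.
182 hashes to 12, h2=7; 12 taken => place at 2.
35 hashes to 1; slot 1 is free => place at 1.
834 hashes to 1, h2=3; 1 taken => place at 4.
937 hashes to 2, h2=10; 2,12 taken => place at 5.
300 hashes to 11; slot 11 is free => place at 11.
928 hashes to 10; slot 10 is free => place at 10.
Table: [—, 35, 182, —, 834, 937, —, 811, —, —, 928, 300, 658, —, —, —, —]

5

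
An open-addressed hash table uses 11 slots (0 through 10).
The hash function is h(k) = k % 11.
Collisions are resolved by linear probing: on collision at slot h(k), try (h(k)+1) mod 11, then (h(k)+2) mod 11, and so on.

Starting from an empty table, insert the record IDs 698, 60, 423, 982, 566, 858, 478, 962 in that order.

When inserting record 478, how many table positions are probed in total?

698: h=5 → slot 5
60: h=5, probe 5,6 → slot 6
423: h=5, probe 5,6,7 → slot 7
982: h=3 → slot 3
566: h=5, probe 5,6,7,8 → slot 8
858: h=0 → slot 0
478: h=5, probe 5,6,7,8,9 → slot 9
962: h=5, probe 5,6,7,8,9,10 → slot 10
Table: [858, -, -, 982, -, 698, 60, 423, 566, 478, 962]

5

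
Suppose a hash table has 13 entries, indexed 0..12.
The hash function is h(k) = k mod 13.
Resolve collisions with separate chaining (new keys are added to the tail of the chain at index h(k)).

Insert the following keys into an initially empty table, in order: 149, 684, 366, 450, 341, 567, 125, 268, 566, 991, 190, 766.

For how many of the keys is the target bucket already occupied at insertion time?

6

149 -> bucket 6
684 -> bucket 8
366 -> bucket 2
450 -> bucket 8 (collision)
341 -> bucket 3
567 -> bucket 8 (collision)
125 -> bucket 8 (collision)
268 -> bucket 8 (collision)
566 -> bucket 7
991 -> bucket 3 (collision)
190 -> bucket 8 (collision)
766 -> bucket 12
Final buckets:
0: —
1: —
2: 366
3: 341 -> 991
4: —
5: —
6: 149
7: 566
8: 684 -> 450 -> 567 -> 125 -> 268 -> 190
9: —
10: —
11: —
12: 766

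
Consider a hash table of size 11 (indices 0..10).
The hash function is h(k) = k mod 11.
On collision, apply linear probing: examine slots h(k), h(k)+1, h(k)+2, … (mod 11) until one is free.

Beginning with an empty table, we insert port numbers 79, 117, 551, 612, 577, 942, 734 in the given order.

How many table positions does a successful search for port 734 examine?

Insert 79: h=2, slot 2 empty => index 2.
Insert 117: h=7, slot 7 empty => index 7.
Insert 551: h=1, slot 1 empty => index 1.
Insert 612: h=7, slot 7 occupied => index 8.
Insert 577: h=5, slot 5 empty => index 5.
Insert 942: h=7, slots 7,8 occupied => index 9.
Insert 734: h=8, slots 8,9 occupied => index 10.
Table: [∅, 551, 79, ∅, ∅, 577, ∅, 117, 612, 942, 734]
Lookup 734: h=8, probe 8,9,10 → found at 10.

3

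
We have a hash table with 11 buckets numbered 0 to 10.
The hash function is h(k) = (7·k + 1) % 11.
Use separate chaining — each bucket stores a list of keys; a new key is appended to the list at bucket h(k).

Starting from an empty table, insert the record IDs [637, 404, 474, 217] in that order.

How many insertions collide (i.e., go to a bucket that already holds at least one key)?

637 → bucket 5
404 → bucket 2
474 → bucket 8
217 → bucket 2 (collision)
Final buckets:
0: -
1: -
2: 404 -> 217
3: -
4: -
5: 637
6: -
7: -
8: 474
9: -
10: -

1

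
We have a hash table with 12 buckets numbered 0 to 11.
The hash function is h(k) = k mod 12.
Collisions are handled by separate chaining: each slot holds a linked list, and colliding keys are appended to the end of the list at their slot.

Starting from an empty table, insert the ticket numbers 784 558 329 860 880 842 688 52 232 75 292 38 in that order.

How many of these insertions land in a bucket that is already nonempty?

784 → bucket 4
558 → bucket 6
329 → bucket 5
860 → bucket 8
880 → bucket 4 (collision)
842 → bucket 2
688 → bucket 4 (collision)
52 → bucket 4 (collision)
232 → bucket 4 (collision)
75 → bucket 3
292 → bucket 4 (collision)
38 → bucket 2 (collision)
Final buckets:
0: —
1: —
2: 842 -> 38
3: 75
4: 784 -> 880 -> 688 -> 52 -> 232 -> 292
5: 329
6: 558
7: —
8: 860
9: —
10: —
11: —

6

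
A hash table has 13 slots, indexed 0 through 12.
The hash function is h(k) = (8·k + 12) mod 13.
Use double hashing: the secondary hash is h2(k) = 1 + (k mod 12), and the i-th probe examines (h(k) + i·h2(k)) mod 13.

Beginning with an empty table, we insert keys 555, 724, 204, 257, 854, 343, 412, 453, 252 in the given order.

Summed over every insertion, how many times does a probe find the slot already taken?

11

Insert 555: h=6, slot 6 empty → index 6.
Insert 724: h=6, h2=5, slot 6 occupied → index 11.
Insert 204: h=6, h2=1, slot 6 occupied → index 7.
Insert 257: h=1, slot 1 empty → index 1.
Insert 854: h=6, h2=3, slot 6 occupied → index 9.
Insert 343: h=0, slot 0 empty → index 0.
Insert 412: h=6, h2=5, slots 6,11 occupied → index 3.
Insert 453: h=9, h2=10, slots 9,6,3,0 occupied → index 10.
Insert 252: h=0, h2=1, slots 0,1 occupied → index 2.
Table: [343, 257, 252, 412, ∅, ∅, 555, 204, ∅, 854, 453, 724, ∅]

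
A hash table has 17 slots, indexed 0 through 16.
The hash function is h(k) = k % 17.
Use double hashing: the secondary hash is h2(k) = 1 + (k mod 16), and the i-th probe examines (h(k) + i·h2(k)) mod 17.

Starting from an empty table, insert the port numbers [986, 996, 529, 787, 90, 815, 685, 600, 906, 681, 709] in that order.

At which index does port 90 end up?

Insert 986: h=0, slot 0 empty => index 0.
Insert 996: h=10, slot 10 empty => index 10.
Insert 529: h=2, slot 2 empty => index 2.
Insert 787: h=5, slot 5 empty => index 5.
Insert 90: h=5, h2=11, slot 5 occupied => index 16.
Insert 815: h=16, h2=16, slot 16 occupied => index 15.
Insert 685: h=5, h2=14, slots 5,2,16 occupied => index 13.
Insert 600: h=5, h2=9, slot 5 occupied => index 14.
Insert 906: h=5, h2=11, slots 5,16,10 occupied => index 4.
Insert 681: h=1, slot 1 empty => index 1.
Insert 709: h=12, slot 12 empty => index 12.
Table: [986, 681, 529, ∅, 906, 787, ∅, ∅, ∅, ∅, 996, ∅, 709, 685, 600, 815, 90]

16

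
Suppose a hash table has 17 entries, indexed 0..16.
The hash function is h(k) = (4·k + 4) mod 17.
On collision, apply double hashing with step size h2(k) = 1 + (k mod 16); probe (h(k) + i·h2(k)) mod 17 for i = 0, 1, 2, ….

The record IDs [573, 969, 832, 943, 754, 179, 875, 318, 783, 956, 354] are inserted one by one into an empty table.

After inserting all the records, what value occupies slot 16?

318

573 hashes to 1; slot 1 is free => place at 1.
969 hashes to 4; slot 4 is free => place at 4.
832 hashes to 0; slot 0 is free => place at 0.
943 hashes to 2; slot 2 is free => place at 2.
754 hashes to 11; slot 11 is free => place at 11.
179 hashes to 6; slot 6 is free => place at 6.
875 hashes to 2, h2=12; 2 taken => place at 14.
318 hashes to 1, h2=15; 1 taken => place at 16.
783 hashes to 8; slot 8 is free => place at 8.
956 hashes to 3; slot 3 is free => place at 3.
354 hashes to 9; slot 9 is free => place at 9.
Table: [832, 573, 943, 956, 969, ., 179, ., 783, 354, ., 754, ., ., 875, ., 318]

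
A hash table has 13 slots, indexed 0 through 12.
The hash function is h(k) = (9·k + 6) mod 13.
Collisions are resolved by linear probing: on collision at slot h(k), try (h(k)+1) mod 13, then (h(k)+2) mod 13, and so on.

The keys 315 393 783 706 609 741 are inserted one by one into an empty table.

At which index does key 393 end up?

315 hashes to 7; slot 7 is free -> place at 7.
393 hashes to 7; 7 taken -> place at 8.
783 hashes to 7; 7,8 taken -> place at 9.
706 hashes to 3; slot 3 is free -> place at 3.
609 hashes to 1; slot 1 is free -> place at 1.
741 hashes to 6; slot 6 is free -> place at 6.
Table: [-, 609, -, 706, -, -, 741, 315, 393, 783, -, -, -]

8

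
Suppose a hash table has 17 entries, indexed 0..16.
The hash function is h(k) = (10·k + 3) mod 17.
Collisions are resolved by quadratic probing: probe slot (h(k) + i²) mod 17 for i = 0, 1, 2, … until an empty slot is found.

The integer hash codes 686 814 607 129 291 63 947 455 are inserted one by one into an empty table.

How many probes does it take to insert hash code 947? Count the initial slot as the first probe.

3

Insert 686: h=12, slot 12 empty → index 12.
Insert 814: h=0, slot 0 empty → index 0.
Insert 607: h=4, slot 4 empty → index 4.
Insert 129: h=1, slot 1 empty → index 1.
Insert 291: h=6, slot 6 empty → index 6.
Insert 63: h=4, slot 4 occupied → index 5.
Insert 947: h=4, slots 4,5 occupied → index 8.
Insert 455: h=14, slot 14 empty → index 14.
Table: [814, 129, _, _, 607, 63, 291, _, 947, _, _, _, 686, _, 455, _, _]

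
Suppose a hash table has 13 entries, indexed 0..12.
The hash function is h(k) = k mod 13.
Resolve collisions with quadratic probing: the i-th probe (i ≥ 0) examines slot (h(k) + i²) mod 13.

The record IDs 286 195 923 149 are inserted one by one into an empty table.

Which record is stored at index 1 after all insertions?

195

Insert 286: h=0, slot 0 empty => index 0.
Insert 195: h=0, slot 0 occupied => index 1.
Insert 923: h=0, slots 0,1 occupied => index 4.
Insert 149: h=6, slot 6 empty => index 6.
Table: [286, 195, -, -, 923, -, 149, -, -, -, -, -, -]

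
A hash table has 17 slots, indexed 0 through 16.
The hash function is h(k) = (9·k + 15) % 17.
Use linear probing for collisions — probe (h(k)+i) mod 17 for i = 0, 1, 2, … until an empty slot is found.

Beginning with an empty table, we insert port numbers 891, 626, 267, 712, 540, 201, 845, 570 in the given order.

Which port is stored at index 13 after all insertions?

540

Insert 891: h=10, slot 10 empty → index 10.
Insert 626: h=5, slot 5 empty → index 5.
Insert 267: h=4, slot 4 empty → index 4.
Insert 712: h=14, slot 14 empty → index 14.
Insert 540: h=13, slot 13 empty → index 13.
Insert 201: h=5, slot 5 occupied → index 6.
Insert 845: h=4, slots 4,5,6 occupied → index 7.
Insert 570: h=11, slot 11 empty → index 11.
Table: [∅, ∅, ∅, ∅, 267, 626, 201, 845, ∅, ∅, 891, 570, ∅, 540, 712, ∅, ∅]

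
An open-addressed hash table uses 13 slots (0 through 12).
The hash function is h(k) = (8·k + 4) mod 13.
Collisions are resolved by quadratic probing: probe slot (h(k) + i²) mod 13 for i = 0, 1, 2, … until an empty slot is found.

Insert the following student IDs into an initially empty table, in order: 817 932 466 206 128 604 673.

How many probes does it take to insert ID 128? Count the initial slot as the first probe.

4

817: h=1 → slot 1
932: h=11 → slot 11
466: h=1, probe 1,2 → slot 2
206: h=1, probe 1,2,5 → slot 5
128: h=1, probe 1,2,5,10 → slot 10
604: h=0 → slot 0
673: h=6 → slot 6
Table: [604, 817, 466, ., ., 206, 673, ., ., ., 128, 932, .]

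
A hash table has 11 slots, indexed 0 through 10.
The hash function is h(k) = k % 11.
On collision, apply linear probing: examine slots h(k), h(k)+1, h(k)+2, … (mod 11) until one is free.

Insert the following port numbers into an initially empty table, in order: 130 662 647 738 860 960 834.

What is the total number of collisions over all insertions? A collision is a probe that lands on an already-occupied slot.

130: h=9 -> slot 9
662: h=2 -> slot 2
647: h=9, probe 9,10 -> slot 10
738: h=1 -> slot 1
860: h=2, probe 2,3 -> slot 3
960: h=3, probe 3,4 -> slot 4
834: h=9, probe 9,10,0 -> slot 0
Table: [834, 738, 662, 860, 960, _, _, _, _, 130, 647]

5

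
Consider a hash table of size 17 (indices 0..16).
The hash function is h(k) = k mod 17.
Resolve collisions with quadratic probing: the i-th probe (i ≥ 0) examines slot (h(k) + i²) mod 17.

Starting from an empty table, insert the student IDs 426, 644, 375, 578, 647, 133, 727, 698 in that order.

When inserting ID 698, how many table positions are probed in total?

4

426: h=1 -> slot 1
644: h=15 -> slot 15
375: h=1, probe 1,2 -> slot 2
578: h=0 -> slot 0
647: h=1, probe 1,2,5 -> slot 5
133: h=14 -> slot 14
727: h=13 -> slot 13
698: h=1, probe 1,2,5,10 -> slot 10
Table: [578, 426, 375, -, -, 647, -, -, -, -, 698, -, -, 727, 133, 644, -]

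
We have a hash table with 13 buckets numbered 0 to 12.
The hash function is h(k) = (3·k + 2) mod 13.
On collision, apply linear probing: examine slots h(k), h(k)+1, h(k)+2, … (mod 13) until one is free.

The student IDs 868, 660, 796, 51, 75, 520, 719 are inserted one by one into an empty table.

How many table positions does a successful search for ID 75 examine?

868 hashes to 6; slot 6 is free → place at 6.
660 hashes to 6; 6 taken → place at 7.
796 hashes to 11; slot 11 is free → place at 11.
51 hashes to 12; slot 12 is free → place at 12.
75 hashes to 6; 6,7 taken → place at 8.
520 hashes to 2; slot 2 is free → place at 2.
719 hashes to 1; slot 1 is free → place at 1.
Table: [_, 719, 520, _, _, _, 868, 660, 75, _, _, 796, 51]
Lookup 75: h=6, probe 6,7,8 → found at 8.

3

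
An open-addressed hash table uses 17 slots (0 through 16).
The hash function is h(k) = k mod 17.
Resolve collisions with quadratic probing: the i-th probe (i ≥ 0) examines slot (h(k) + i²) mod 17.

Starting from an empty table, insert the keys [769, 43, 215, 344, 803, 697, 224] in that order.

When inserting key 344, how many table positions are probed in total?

Insert 769: h=4, slot 4 empty → index 4.
Insert 43: h=9, slot 9 empty → index 9.
Insert 215: h=11, slot 11 empty → index 11.
Insert 344: h=4, slot 4 occupied → index 5.
Insert 803: h=4, slots 4,5 occupied → index 8.
Insert 697: h=0, slot 0 empty → index 0.
Insert 224: h=3, slot 3 empty → index 3.
Table: [697, ∅, ∅, 224, 769, 344, ∅, ∅, 803, 43, ∅, 215, ∅, ∅, ∅, ∅, ∅]

2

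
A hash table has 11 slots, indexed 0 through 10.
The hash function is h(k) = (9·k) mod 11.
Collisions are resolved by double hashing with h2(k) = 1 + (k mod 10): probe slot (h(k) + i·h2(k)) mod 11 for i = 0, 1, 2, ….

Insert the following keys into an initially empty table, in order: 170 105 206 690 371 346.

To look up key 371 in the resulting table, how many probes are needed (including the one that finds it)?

170: h=1 => slot 1
105: h=10 => slot 10
206: h=6 => slot 6
690: h=6, h2=1, probe 6,7 => slot 7
371: h=6, h2=2, probe 6,8 => slot 8
346: h=1, h2=7, probe 1,8,4 => slot 4
Table: [_, 170, _, _, 346, _, 206, 690, 371, _, 105]
Lookup 371: h=6, h2=2, probe 6,8 → found at 8.

2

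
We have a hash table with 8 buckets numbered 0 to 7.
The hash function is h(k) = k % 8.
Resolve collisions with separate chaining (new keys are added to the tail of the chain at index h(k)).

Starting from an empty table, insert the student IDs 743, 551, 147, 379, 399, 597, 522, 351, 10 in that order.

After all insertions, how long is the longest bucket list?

4

Insert 743: h=7, bucket 7 empty → new chain.
Insert 551: h=7, bucket 7 nonempty → append to chain.
Insert 147: h=3, bucket 3 empty → new chain.
Insert 379: h=3, bucket 3 nonempty → append to chain.
Insert 399: h=7, bucket 7 nonempty → append to chain.
Insert 597: h=5, bucket 5 empty → new chain.
Insert 522: h=2, bucket 2 empty → new chain.
Insert 351: h=7, bucket 7 nonempty → append to chain.
Insert 10: h=2, bucket 2 nonempty → append to chain.
Final buckets:
0: —
1: —
2: 522 -> 10
3: 147 -> 379
4: —
5: 597
6: —
7: 743 -> 551 -> 399 -> 351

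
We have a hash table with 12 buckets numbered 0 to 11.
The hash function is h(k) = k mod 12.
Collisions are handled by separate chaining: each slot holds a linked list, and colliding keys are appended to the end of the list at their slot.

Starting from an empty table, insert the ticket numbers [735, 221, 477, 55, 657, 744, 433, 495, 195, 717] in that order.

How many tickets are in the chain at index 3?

3

735 -> bucket 3
221 -> bucket 5
477 -> bucket 9
55 -> bucket 7
657 -> bucket 9 (collision)
744 -> bucket 0
433 -> bucket 1
495 -> bucket 3 (collision)
195 -> bucket 3 (collision)
717 -> bucket 9 (collision)
Final buckets:
0: 744
1: 433
2: —
3: 735 -> 495 -> 195
4: —
5: 221
6: —
7: 55
8: —
9: 477 -> 657 -> 717
10: —
11: —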